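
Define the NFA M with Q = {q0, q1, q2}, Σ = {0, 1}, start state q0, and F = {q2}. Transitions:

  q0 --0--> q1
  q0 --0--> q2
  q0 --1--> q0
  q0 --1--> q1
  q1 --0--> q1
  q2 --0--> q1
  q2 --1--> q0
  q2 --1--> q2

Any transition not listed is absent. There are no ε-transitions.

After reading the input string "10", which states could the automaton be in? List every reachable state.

{q1, q2}

Start in {q0}.
Read '1': {q0} → {q0, q1}.
Read '0': {q0, q1} → {q1, q2}.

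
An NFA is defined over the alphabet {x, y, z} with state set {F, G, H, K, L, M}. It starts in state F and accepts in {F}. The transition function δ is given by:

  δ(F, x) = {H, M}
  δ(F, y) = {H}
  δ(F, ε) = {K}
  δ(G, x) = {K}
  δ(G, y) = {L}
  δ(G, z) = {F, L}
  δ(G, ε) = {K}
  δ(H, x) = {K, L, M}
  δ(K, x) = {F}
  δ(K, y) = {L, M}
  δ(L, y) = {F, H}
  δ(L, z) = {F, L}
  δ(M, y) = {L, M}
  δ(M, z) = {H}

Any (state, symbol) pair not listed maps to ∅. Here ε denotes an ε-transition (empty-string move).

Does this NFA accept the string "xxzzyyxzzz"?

Yes

Start: ε-closure({F}) = {F, K}.
Read 'x': F→{H, M}, K→{F}; union {F, H, M}; ε-closure = {F, H, K, M}.
Read 'x': F→{H, M}, H→{K, L, M}, K→{F}, M→∅; now {F, H, K, L, M}.
Read 'z': F→∅, H→∅, K→∅, L→{F, L}, M→{H}; union {F, H, L}; ε-closure = {F, H, K, L}.
Read 'z': F→∅, H→∅, K→∅, L→{F, L}; union {F, L}; ε-closure = {F, K, L}.
Read 'y': F→{H}, K→{L, M}, L→{F, H}; union {F, H, L, M}; ε-closure = {F, H, K, L, M}.
Read 'y': F→{H}, H→∅, K→{L, M}, L→{F, H}, M→{L, M}; union {F, H, L, M}; ε-closure = {F, H, K, L, M}.
Read 'x': F→{H, M}, H→{K, L, M}, K→{F}, L→∅, M→∅; now {F, H, K, L, M}.
Read 'z': F→∅, H→∅, K→∅, L→{F, L}, M→{H}; union {F, H, L}; ε-closure = {F, H, K, L}.
Read 'z': F→∅, H→∅, K→∅, L→{F, L}; union {F, L}; ε-closure = {F, K, L}.
Read 'z': F→∅, K→∅, L→{F, L}; union {F, L}; ε-closure = {F, K, L}.
The final set {F, K, L} contains the accepting state F.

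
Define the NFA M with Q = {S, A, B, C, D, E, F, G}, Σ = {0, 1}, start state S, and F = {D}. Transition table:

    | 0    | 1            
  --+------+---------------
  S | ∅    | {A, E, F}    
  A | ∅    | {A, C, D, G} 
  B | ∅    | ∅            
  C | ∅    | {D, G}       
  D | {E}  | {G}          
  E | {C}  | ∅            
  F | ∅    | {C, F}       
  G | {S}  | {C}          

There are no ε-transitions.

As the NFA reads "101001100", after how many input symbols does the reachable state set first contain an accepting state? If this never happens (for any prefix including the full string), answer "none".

3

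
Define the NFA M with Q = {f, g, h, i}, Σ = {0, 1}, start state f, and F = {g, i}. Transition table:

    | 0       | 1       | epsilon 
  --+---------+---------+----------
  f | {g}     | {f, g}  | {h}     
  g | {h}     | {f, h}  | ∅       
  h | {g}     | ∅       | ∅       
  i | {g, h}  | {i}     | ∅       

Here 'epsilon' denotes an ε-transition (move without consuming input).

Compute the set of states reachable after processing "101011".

Start: ε-closure({f}) = {f, h}.
Read '1': f→{f, g}, h→∅; union {f, g}; ε-closure = {f, g, h}.
Read '0': f→{g}, g→{h}, h→{g}; now {g, h}.
Read '1': g→{f, h}, h→∅; now {f, h}.
Read '0': f→{g}, h→{g}; now {g}.
Read '1': g→{f, h}; now {f, h}.
Read '1': f→{f, g}, h→∅; union {f, g}; ε-closure = {f, g, h}.

{f, g, h}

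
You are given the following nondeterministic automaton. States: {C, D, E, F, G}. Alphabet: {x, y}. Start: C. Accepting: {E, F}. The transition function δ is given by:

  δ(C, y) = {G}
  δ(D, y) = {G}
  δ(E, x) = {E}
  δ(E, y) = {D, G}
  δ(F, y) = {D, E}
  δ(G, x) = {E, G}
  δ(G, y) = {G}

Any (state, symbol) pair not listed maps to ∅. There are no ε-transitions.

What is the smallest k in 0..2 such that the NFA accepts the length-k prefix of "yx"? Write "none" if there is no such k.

Start in {C}.
Read 'y': {C} → {G}.
Read 'x': {G} → {E, G}.
None of the earlier sets intersect F, but {E, G} does.

2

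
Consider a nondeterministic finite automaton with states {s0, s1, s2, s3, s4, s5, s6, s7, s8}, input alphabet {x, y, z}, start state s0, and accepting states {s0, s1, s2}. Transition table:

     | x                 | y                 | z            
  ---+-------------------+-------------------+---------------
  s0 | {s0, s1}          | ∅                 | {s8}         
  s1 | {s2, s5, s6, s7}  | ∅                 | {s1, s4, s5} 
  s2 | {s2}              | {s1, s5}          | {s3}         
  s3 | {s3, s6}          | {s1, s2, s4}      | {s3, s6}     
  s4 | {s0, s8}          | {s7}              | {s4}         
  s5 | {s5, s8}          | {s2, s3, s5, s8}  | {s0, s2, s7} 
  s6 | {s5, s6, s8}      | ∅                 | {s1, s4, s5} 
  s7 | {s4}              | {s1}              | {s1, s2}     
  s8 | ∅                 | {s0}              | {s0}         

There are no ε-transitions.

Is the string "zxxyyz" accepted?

No

Start in {s0}.
Read 'z': {s0} → {s8}.
Read 'x': {s8} → ∅.
The set is empty and remains empty for the remaining 4 symbols.
The final set ∅ contains no accepting state.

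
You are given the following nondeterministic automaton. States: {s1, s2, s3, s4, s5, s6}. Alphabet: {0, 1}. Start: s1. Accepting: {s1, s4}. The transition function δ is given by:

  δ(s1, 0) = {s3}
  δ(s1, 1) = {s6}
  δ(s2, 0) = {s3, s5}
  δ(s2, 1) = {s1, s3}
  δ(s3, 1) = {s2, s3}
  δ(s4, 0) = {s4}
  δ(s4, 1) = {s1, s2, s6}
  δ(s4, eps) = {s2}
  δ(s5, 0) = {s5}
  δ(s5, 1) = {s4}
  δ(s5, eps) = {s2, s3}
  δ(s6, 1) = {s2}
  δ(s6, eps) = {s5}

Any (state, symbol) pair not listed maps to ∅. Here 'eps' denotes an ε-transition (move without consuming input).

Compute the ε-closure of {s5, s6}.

{s2, s3, s5, s6}

Begin with {s5, s6}.
ε-move s5 → s2; add s2.
ε-move s5 → s3; add s3.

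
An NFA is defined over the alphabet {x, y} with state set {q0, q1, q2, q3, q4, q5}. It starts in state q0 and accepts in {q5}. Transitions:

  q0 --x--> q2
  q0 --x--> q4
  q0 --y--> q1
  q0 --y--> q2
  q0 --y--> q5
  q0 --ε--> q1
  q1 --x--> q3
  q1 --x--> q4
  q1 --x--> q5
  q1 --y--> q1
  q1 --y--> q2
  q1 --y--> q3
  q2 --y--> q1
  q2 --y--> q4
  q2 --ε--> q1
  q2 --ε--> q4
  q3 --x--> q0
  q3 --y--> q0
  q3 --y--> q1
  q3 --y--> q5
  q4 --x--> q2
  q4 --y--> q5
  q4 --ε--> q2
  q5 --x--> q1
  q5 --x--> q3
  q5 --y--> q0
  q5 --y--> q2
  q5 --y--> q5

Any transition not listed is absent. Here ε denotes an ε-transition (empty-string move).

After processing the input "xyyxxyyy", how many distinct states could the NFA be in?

6

Start: ε-closure({q0}) = {q0, q1}.
Read 'x': {q0, q1} → {q1, q2, q3, q4, q5}.
Read 'y': {q1, q2, q3, q4, q5} → {q0, q1, q2, q3, q4, q5}.
Read 'y': {q0, q1, q2, q3, q4, q5} → {q0, q1, q2, q3, q4, q5}.
Read 'x': {q0, q1, q2, q3, q4, q5} → {q0, q1, q2, q3, q4, q5}.
Read 'x': {q0, q1, q2, q3, q4, q5} → {q0, q1, q2, q3, q4, q5}.
Read 'y': {q0, q1, q2, q3, q4, q5} → {q0, q1, q2, q3, q4, q5}.
Read 'y': {q0, q1, q2, q3, q4, q5} → {q0, q1, q2, q3, q4, q5}.
Read 'y': {q0, q1, q2, q3, q4, q5} → {q0, q1, q2, q3, q4, q5}.
That set has 6 states.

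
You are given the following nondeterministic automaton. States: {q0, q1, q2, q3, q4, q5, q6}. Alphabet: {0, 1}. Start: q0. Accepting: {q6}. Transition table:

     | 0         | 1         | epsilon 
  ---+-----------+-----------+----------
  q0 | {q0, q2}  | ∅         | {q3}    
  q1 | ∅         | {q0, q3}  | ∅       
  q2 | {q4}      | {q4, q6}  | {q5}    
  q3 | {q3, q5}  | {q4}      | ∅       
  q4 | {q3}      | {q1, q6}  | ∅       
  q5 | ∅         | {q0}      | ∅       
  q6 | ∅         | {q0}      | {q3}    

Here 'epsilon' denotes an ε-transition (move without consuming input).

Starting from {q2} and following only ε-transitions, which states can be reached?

{q2, q5}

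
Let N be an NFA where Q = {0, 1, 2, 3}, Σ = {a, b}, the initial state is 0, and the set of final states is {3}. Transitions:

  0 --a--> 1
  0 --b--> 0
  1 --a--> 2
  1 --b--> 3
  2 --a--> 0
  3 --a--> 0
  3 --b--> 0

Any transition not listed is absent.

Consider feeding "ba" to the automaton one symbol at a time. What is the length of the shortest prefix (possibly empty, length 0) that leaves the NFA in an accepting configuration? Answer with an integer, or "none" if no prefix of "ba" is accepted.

Start in {0}.
Read 'b': {0} → {0}.
Read 'a': {0} → {1}.
No reachable set along the way intersects F.

none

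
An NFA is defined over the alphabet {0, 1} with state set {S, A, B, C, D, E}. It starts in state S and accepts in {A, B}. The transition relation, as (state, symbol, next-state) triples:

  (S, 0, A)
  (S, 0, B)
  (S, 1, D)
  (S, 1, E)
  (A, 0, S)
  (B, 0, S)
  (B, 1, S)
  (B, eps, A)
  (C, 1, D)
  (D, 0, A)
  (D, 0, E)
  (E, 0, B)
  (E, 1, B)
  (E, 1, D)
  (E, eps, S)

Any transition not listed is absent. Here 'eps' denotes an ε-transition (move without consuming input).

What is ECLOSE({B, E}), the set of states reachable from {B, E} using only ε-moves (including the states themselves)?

Begin with {B, E}.
ε-move E → S; add S.
ε-move B → A; add A.

{S, A, B, E}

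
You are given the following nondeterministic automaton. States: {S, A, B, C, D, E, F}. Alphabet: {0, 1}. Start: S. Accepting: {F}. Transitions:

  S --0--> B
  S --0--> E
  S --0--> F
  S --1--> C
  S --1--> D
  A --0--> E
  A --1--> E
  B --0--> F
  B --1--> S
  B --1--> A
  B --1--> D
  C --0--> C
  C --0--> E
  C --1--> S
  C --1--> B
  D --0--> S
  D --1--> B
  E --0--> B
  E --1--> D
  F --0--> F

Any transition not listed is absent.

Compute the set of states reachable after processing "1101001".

{S, A, D}

Start in {S}.
Read '1': {S} → {C, D}.
Read '1': {C, D} → {S, B}.
Read '0': {S, B} → {B, E, F}.
Read '1': {B, E, F} → {S, A, D}.
Read '0': {S, A, D} → {S, B, E, F}.
Read '0': {S, B, E, F} → {B, E, F}.
Read '1': {B, E, F} → {S, A, D}.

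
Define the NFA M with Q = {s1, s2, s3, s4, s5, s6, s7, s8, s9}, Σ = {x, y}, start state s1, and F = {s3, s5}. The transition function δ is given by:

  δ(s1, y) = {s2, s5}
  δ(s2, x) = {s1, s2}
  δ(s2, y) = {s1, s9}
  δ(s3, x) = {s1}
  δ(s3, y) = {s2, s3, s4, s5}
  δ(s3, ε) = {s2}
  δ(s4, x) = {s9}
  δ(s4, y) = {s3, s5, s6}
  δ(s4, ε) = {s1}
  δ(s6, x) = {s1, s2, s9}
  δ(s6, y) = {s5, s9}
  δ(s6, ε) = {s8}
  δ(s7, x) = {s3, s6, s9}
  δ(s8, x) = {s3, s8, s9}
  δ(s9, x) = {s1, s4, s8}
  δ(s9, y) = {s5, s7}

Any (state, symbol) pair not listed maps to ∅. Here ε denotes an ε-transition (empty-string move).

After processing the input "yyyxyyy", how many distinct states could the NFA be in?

9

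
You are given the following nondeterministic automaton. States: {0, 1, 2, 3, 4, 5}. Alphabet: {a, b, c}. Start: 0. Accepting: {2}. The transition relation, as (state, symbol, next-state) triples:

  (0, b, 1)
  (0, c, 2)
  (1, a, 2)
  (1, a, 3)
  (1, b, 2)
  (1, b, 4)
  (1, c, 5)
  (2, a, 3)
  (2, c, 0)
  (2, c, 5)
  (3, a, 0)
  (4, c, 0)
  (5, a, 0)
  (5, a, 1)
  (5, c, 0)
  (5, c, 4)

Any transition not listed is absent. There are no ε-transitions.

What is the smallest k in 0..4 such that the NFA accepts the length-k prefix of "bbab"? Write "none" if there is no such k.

2

Start in {0}.
Read 'b': {0} → {1}.
Read 'b': {1} → {2, 4}.
None of the earlier sets intersect F, but {2, 4} does.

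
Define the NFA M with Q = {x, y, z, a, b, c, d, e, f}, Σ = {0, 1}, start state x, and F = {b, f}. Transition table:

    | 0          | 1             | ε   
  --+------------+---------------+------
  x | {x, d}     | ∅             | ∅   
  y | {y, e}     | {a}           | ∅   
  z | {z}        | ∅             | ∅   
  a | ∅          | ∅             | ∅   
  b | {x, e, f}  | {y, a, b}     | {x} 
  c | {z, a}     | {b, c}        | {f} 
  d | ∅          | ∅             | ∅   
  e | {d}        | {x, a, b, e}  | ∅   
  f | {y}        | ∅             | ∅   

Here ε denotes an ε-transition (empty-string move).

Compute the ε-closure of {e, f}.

Begin with {e, f}.
No ε-moves leave this set, so the closure equals the set itself.

{e, f}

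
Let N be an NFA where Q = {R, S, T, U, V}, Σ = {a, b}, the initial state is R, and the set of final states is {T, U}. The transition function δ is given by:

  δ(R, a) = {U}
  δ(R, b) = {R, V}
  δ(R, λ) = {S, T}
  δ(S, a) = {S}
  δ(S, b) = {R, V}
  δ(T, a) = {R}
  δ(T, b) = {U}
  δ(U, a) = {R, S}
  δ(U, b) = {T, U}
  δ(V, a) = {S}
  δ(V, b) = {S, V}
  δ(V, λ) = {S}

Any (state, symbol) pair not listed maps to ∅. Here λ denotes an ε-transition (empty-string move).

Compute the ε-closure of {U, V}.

{S, U, V}

Begin with {U, V}.
ε-move V → S; add S.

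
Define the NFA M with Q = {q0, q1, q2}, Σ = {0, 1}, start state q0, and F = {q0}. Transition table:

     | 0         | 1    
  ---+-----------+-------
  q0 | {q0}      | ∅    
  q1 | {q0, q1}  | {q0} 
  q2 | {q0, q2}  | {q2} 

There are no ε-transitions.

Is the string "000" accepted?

Start in {q0}.
Read '0': {q0} → {q0}.
Read '0': {q0} → {q0}.
Read '0': {q0} → {q0}.
The final set {q0} contains the accepting state q0.

Yes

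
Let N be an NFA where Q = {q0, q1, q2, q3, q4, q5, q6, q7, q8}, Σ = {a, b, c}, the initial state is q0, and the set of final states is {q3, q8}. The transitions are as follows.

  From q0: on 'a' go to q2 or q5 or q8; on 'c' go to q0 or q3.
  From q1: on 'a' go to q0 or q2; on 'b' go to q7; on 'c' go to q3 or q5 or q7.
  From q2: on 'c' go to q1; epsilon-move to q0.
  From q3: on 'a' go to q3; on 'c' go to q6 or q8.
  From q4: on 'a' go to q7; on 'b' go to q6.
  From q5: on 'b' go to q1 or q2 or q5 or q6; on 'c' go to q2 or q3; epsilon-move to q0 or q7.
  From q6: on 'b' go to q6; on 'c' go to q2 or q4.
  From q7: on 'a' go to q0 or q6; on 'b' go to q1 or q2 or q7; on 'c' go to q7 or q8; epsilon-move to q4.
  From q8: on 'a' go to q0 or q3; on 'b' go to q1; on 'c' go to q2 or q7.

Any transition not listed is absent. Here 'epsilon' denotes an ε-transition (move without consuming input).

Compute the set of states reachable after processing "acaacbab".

{q0, q1, q2, q4, q5, q6, q7}

Start in {q0}.
Read 'a': q0→{q2, q5, q8}; union {q2, q5, q8}; ε-closure = {q0, q2, q4, q5, q7, q8}.
Read 'c': q0→{q0, q3}, q2→{q1}, q4→∅, q5→{q2, q3}, q7→{q7, q8}, q8→{q2, q7}; union {q0, q1, q2, q3, q7, q8}; ε-closure = {q0, q1, q2, q3, q4, q7, q8}.
Read 'a': q0→{q2, q5, q8}, q1→{q0, q2}, q2→∅, q3→{q3}, q4→{q7}, q7→{q0, q6}, q8→{q0, q3}; union {q0, q2, q3, q5, q6, q7, q8}; ε-closure = {q0, q2, q3, q4, q5, q6, q7, q8}.
Read 'a': q0→{q2, q5, q8}, q2→∅, q3→{q3}, q4→{q7}, q5→∅, q6→∅, q7→{q0, q6}, q8→{q0, q3}; union {q0, q2, q3, q5, q6, q7, q8}; ε-closure = {q0, q2, q3, q4, q5, q6, q7, q8}.
Read 'c': q0→{q0, q3}, q2→{q1}, q3→{q6, q8}, q4→∅, q5→{q2, q3}, q6→{q2, q4}, q7→{q7, q8}, q8→{q2, q7}; now {q0, q1, q2, q3, q4, q6, q7, q8}.
Read 'b': q0→∅, q1→{q7}, q2→∅, q3→∅, q4→{q6}, q6→{q6}, q7→{q1, q2, q7}, q8→{q1}; union {q1, q2, q6, q7}; ε-closure = {q0, q1, q2, q4, q6, q7}.
Read 'a': q0→{q2, q5, q8}, q1→{q0, q2}, q2→∅, q4→{q7}, q6→∅, q7→{q0, q6}; union {q0, q2, q5, q6, q7, q8}; ε-closure = {q0, q2, q4, q5, q6, q7, q8}.
Read 'b': q0→∅, q2→∅, q4→{q6}, q5→{q1, q2, q5, q6}, q6→{q6}, q7→{q1, q2, q7}, q8→{q1}; union {q1, q2, q5, q6, q7}; ε-closure = {q0, q1, q2, q4, q5, q6, q7}.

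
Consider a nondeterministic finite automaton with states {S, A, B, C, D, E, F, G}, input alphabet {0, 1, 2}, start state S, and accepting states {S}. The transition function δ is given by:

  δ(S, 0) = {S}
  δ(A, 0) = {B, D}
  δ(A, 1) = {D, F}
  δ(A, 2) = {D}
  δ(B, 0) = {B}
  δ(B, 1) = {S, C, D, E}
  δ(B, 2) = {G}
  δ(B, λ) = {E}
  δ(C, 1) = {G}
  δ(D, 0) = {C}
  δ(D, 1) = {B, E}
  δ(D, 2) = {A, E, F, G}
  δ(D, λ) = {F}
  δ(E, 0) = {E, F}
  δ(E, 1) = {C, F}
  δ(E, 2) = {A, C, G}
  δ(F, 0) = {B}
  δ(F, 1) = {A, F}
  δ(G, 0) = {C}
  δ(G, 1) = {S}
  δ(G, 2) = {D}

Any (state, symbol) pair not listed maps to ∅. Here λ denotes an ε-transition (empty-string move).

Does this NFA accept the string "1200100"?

Start in {S}.
Read '1': {S} → ∅.
The set is empty and remains empty for the remaining 6 symbols.
The final set ∅ contains no accepting state.

No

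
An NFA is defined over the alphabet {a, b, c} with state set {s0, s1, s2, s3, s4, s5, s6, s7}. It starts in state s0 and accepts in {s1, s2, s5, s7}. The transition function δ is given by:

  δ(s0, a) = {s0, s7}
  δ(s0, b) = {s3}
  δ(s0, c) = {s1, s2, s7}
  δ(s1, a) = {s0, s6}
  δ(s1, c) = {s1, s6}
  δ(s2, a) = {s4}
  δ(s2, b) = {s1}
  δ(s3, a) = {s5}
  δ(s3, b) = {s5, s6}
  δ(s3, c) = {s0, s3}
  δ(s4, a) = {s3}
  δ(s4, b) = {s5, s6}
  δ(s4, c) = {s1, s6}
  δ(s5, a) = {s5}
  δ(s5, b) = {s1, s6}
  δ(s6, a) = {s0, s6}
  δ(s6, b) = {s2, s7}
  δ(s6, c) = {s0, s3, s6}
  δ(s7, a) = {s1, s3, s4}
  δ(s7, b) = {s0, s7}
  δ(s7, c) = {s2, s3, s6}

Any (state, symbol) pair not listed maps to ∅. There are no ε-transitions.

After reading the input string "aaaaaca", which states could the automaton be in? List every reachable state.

Start in {s0}.
Read 'a': {s0} → {s0, s7}.
Read 'a': {s0, s7} → {s0, s1, s3, s4, s7}.
Read 'a': {s0, s1, s3, s4, s7} → {s0, s1, s3, s4, s5, s6, s7}.
Read 'a': {s0, s1, s3, s4, s5, s6, s7} → {s0, s1, s3, s4, s5, s6, s7}.
Read 'a': {s0, s1, s3, s4, s5, s6, s7} → {s0, s1, s3, s4, s5, s6, s7}.
Read 'c': {s0, s1, s3, s4, s5, s6, s7} → {s0, s1, s2, s3, s6, s7}.
Read 'a': {s0, s1, s2, s3, s6, s7} → {s0, s1, s3, s4, s5, s6, s7}.

{s0, s1, s3, s4, s5, s6, s7}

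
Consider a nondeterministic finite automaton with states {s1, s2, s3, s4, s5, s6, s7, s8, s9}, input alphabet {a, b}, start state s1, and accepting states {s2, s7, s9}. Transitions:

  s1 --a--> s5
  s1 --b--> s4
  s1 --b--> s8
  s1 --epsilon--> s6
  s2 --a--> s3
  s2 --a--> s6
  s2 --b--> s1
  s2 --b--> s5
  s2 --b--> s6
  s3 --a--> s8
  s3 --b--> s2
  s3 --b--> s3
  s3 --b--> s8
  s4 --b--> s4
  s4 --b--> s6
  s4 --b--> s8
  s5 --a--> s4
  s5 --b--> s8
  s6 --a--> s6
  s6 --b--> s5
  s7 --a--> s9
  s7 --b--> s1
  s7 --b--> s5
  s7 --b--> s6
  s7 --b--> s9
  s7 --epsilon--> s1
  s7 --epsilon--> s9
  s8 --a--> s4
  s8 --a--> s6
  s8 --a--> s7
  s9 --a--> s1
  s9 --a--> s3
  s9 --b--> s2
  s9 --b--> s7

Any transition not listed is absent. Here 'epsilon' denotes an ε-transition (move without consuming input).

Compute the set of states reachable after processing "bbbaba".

Start: ε-closure({s1}) = {s1, s6}.
Read 'b': s1→{s4, s8}, s6→{s5}; now {s4, s5, s8}.
Read 'b': s4→{s4, s6, s8}, s5→{s8}, s8→∅; now {s4, s6, s8}.
Read 'b': s4→{s4, s6, s8}, s6→{s5}, s8→∅; now {s4, s5, s6, s8}.
Read 'a': s4→∅, s5→{s4}, s6→{s6}, s8→{s4, s6, s7}; union {s4, s6, s7}; ε-closure = {s1, s4, s6, s7, s9}.
Read 'b': s1→{s4, s8}, s4→{s4, s6, s8}, s6→{s5}, s7→{s1, s5, s6, s9}, s9→{s2, s7}; now {s1, s2, s4, s5, s6, s7, s8, s9}.
Read 'a': s1→{s5}, s2→{s3, s6}, s4→∅, s5→{s4}, s6→{s6}, s7→{s9}, s8→{s4, s6, s7}, s9→{s1, s3}; now {s1, s3, s4, s5, s6, s7, s9}.

{s1, s3, s4, s5, s6, s7, s9}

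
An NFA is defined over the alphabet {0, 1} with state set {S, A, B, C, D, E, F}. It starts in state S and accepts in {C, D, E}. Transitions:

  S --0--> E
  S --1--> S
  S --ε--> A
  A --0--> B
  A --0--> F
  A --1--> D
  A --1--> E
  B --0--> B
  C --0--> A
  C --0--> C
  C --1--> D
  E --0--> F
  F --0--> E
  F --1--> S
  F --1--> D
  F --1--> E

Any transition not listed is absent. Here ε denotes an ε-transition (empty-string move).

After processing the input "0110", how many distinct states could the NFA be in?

3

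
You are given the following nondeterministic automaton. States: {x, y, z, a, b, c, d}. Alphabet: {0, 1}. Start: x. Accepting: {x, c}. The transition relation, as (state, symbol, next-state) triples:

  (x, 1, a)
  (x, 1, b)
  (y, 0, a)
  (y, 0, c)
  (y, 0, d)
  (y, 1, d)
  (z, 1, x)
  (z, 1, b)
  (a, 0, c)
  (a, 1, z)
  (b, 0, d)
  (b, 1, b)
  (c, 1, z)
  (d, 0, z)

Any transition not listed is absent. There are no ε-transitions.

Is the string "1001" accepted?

Yes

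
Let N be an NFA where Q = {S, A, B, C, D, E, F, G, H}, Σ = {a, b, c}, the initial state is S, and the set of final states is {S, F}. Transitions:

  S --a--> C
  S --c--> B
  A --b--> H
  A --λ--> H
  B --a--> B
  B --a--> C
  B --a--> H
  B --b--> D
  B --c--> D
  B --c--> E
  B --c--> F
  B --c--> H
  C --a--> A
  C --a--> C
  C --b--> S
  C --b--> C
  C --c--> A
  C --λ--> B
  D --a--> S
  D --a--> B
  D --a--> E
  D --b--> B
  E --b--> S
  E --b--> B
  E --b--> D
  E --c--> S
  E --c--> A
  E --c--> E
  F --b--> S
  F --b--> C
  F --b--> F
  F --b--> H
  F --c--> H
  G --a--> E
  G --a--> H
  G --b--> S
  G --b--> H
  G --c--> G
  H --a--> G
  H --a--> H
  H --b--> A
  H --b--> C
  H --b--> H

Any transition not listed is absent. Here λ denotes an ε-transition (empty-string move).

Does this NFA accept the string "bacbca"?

No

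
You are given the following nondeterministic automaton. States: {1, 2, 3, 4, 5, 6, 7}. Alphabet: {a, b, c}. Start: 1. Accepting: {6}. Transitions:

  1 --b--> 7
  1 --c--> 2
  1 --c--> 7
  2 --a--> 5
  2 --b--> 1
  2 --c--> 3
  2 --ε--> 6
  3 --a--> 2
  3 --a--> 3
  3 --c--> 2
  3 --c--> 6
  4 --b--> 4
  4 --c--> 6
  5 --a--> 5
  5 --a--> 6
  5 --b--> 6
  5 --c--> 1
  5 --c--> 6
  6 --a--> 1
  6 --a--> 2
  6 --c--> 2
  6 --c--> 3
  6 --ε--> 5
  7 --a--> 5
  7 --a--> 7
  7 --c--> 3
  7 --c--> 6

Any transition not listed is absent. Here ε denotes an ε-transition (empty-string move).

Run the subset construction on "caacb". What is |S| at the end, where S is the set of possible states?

Start in {1}.
Read 'c': 1→{2, 7}; union {2, 7}; ε-closure = {2, 5, 6, 7}.
Read 'a': 2→{5}, 5→{5, 6}, 6→{1, 2}, 7→{5, 7}; now {1, 2, 5, 6, 7}.
Read 'a': 1→∅, 2→{5}, 5→{5, 6}, 6→{1, 2}, 7→{5, 7}; now {1, 2, 5, 6, 7}.
Read 'c': 1→{2, 7}, 2→{3}, 5→{1, 6}, 6→{2, 3}, 7→{3, 6}; union {1, 2, 3, 6, 7}; ε-closure = {1, 2, 3, 5, 6, 7}.
Read 'b': 1→{7}, 2→{1}, 3→∅, 5→{6}, 6→∅, 7→∅; union {1, 6, 7}; ε-closure = {1, 5, 6, 7}.
That set has 4 states.

4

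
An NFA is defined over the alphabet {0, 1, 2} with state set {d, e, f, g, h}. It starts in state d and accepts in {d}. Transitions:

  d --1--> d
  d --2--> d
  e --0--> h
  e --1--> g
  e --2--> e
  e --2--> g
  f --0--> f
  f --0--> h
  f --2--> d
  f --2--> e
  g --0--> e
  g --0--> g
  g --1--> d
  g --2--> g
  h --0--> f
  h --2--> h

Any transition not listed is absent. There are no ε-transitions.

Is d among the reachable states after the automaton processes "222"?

Yes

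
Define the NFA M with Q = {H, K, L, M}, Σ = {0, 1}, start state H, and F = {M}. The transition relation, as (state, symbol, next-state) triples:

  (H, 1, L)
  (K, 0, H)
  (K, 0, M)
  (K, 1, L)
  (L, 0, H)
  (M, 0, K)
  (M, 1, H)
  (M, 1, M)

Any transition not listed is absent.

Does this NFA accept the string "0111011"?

No

Start in {H}.
Read '0': {H} → ∅.
The set is empty and remains empty for the remaining 6 symbols.
The final set ∅ contains no accepting state.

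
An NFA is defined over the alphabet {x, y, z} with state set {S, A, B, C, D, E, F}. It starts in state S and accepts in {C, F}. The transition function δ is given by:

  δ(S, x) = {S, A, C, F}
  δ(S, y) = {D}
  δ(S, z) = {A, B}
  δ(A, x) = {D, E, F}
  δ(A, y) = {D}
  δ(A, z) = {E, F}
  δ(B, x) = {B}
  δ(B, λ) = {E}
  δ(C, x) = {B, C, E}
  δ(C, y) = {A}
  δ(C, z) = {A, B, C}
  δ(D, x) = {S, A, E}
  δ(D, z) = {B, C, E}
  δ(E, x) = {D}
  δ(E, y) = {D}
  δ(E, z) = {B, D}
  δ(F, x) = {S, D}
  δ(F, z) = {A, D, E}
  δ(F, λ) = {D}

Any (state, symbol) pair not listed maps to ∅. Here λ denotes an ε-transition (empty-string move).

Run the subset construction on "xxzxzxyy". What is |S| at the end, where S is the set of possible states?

1

Start in {S}.
Read 'x': S→{S, A, C, F}; union {S, A, C, F}; ε-closure = {S, A, C, D, F}.
Read 'x': S→{S, A, C, F}, A→{D, E, F}, C→{B, C, E}, D→{S, A, E}, F→{S, D}; now {S, A, B, C, D, E, F}.
Read 'z': S→{A, B}, A→{E, F}, B→∅, C→{A, B, C}, D→{B, C, E}, E→{B, D}, F→{A, D, E}; now {A, B, C, D, E, F}.
Read 'x': A→{D, E, F}, B→{B}, C→{B, C, E}, D→{S, A, E}, E→{D}, F→{S, D}; now {S, A, B, C, D, E, F}.
Read 'z': S→{A, B}, A→{E, F}, B→∅, C→{A, B, C}, D→{B, C, E}, E→{B, D}, F→{A, D, E}; now {A, B, C, D, E, F}.
Read 'x': A→{D, E, F}, B→{B}, C→{B, C, E}, D→{S, A, E}, E→{D}, F→{S, D}; now {S, A, B, C, D, E, F}.
Read 'y': S→{D}, A→{D}, B→∅, C→{A}, D→∅, E→{D}, F→∅; now {A, D}.
Read 'y': A→{D}, D→∅; now {D}.
That set has 1 state.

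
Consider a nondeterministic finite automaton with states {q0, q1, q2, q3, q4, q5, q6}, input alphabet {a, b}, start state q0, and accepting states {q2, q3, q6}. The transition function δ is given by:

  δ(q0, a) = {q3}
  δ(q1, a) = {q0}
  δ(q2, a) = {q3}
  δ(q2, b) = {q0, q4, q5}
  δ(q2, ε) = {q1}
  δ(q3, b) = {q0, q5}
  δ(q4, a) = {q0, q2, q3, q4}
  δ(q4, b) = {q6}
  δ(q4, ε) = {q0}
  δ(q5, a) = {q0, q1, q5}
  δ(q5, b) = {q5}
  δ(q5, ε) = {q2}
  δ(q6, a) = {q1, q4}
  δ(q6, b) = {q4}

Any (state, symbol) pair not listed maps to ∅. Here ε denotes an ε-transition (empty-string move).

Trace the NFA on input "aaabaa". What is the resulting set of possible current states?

∅

Start in {q0}.
Read 'a': q0→{q3}; now {q3}.
Read 'a': q3→∅; now ∅.
The set is empty and remains empty for the remaining 4 symbols.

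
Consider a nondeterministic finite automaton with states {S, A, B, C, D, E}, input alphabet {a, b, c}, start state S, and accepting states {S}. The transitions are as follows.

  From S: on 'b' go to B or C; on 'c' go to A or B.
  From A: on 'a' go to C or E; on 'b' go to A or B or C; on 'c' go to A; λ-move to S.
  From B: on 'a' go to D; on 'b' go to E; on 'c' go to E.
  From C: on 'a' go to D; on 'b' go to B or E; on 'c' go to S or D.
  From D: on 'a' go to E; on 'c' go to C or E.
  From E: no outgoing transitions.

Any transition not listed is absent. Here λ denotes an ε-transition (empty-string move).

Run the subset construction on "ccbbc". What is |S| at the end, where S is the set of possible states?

5

Start in {S}.
Read 'c': S→{A, B}; union {A, B}; ε-closure = {S, A, B}.
Read 'c': S→{A, B}, A→{A}, B→{E}; union {A, B, E}; ε-closure = {S, A, B, E}.
Read 'b': S→{B, C}, A→{A, B, C}, B→{E}, E→∅; union {A, B, C, E}; ε-closure = {S, A, B, C, E}.
Read 'b': S→{B, C}, A→{A, B, C}, B→{E}, C→{B, E}, E→∅; union {A, B, C, E}; ε-closure = {S, A, B, C, E}.
Read 'c': S→{A, B}, A→{A}, B→{E}, C→{S, D}, E→∅; now {S, A, B, D, E}.
That set has 5 states.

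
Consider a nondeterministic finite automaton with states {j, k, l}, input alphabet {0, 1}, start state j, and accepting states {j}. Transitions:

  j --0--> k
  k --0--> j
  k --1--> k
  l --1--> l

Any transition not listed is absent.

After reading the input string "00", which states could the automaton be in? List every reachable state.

Start in {j}.
Read '0': j→{k}; now {k}.
Read '0': k→{j}; now {j}.

{j}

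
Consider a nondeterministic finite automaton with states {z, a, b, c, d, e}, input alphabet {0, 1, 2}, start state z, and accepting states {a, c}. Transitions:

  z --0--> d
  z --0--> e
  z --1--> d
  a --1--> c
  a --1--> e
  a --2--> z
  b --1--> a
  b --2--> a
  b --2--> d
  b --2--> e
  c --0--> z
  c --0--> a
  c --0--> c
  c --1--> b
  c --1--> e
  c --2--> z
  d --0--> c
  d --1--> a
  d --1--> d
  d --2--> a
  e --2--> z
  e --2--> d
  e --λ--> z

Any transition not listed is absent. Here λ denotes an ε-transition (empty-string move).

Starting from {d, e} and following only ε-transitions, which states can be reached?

{z, d, e}

Begin with {d, e}.
ε-move e → z; add z.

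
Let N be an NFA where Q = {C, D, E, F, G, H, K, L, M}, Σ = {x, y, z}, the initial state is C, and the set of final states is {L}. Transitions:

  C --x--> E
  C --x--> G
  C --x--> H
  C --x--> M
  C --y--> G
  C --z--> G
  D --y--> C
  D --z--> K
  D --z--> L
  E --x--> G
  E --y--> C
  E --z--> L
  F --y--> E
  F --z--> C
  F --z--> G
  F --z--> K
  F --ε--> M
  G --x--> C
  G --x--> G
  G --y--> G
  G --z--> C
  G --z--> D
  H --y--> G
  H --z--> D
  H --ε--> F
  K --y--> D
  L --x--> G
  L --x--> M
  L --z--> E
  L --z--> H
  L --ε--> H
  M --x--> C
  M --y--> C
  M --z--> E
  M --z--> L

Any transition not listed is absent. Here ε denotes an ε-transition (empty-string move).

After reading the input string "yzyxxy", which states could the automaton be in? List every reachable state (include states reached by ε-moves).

Start in {C}.
Read 'y': C→{G}; now {G}.
Read 'z': G→{C, D}; now {C, D}.
Read 'y': C→{G}, D→{C}; now {C, G}.
Read 'x': C→{E, G, H, M}, G→{C, G}; union {C, E, G, H, M}; ε-closure = {C, E, F, G, H, M}.
Read 'x': C→{E, G, H, M}, E→{G}, F→∅, G→{C, G}, H→∅, M→{C}; union {C, E, G, H, M}; ε-closure = {C, E, F, G, H, M}.
Read 'y': C→{G}, E→{C}, F→{E}, G→{G}, H→{G}, M→{C}; now {C, E, G}.

{C, E, G}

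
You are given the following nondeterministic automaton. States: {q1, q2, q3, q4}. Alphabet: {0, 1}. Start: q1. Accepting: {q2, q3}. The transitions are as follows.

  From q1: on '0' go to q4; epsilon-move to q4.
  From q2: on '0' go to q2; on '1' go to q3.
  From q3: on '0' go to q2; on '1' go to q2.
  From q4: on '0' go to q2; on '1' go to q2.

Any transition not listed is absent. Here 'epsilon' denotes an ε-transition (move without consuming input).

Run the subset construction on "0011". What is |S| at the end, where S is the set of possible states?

1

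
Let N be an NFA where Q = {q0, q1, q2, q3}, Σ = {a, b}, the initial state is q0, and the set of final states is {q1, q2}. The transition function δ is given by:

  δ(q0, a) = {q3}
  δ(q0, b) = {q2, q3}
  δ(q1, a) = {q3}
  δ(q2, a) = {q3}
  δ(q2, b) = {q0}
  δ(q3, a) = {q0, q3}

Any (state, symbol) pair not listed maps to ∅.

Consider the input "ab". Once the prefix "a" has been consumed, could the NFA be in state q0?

Start in {q0}.
Read 'a': q0→{q3}; now {q3}.
State q0 is not in {q3}.

No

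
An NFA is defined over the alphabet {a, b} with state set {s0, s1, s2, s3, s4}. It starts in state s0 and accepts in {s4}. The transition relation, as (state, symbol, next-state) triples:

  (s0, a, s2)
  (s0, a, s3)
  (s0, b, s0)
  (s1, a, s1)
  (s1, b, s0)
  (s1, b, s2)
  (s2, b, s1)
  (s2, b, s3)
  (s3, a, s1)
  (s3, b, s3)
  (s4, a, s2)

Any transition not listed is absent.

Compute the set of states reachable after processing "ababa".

{s2, s3}

Start in {s0}.
Read 'a': s0→{s2, s3}; now {s2, s3}.
Read 'b': s2→{s1, s3}, s3→{s3}; now {s1, s3}.
Read 'a': s1→{s1}, s3→{s1}; now {s1}.
Read 'b': s1→{s0, s2}; now {s0, s2}.
Read 'a': s0→{s2, s3}, s2→∅; now {s2, s3}.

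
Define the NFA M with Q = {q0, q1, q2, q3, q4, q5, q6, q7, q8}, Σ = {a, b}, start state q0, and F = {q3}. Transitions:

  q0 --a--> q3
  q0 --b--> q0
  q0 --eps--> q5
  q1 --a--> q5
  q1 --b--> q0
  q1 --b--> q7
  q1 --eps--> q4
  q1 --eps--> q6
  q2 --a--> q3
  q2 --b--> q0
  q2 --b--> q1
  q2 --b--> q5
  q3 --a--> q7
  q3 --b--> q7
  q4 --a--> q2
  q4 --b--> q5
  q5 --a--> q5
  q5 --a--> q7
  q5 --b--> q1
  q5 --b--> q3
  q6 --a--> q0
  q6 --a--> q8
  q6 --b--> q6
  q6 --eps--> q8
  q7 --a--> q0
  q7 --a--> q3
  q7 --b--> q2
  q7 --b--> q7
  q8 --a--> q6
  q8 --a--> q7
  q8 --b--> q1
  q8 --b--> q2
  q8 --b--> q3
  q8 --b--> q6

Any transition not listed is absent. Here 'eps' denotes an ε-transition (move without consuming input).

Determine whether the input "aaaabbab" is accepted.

Yes

Start: ε-closure({q0}) = {q0, q5}.
Read 'a': {q0, q5} → {q3, q5, q7}.
Read 'a': {q3, q5, q7} → {q0, q3, q5, q7}.
Read 'a': {q0, q3, q5, q7} → {q0, q3, q5, q7}.
Read 'a': {q0, q3, q5, q7} → {q0, q3, q5, q7}.
Read 'b': {q0, q3, q5, q7} → {q0, q1, q2, q3, q4, q5, q6, q7, q8}.
Read 'b': {q0, q1, q2, q3, q4, q5, q6, q7, q8} → {q0, q1, q2, q3, q4, q5, q6, q7, q8}.
Read 'a': {q0, q1, q2, q3, q4, q5, q6, q7, q8} → {q0, q2, q3, q5, q6, q7, q8}.
Read 'b': {q0, q2, q3, q5, q6, q7, q8} → {q0, q1, q2, q3, q4, q5, q6, q7, q8}.
The final set {q0, q1, q2, q3, q4, q5, q6, q7, q8} contains the accepting state q3.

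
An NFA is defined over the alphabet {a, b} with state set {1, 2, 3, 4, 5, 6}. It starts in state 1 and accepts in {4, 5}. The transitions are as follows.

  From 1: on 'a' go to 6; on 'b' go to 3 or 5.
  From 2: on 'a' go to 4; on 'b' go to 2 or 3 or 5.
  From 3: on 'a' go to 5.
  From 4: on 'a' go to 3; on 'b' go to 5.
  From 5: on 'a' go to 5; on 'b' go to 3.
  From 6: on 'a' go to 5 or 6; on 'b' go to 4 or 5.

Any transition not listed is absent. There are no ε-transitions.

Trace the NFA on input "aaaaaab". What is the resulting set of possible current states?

{3, 4, 5}

Start in {1}.
Read 'a': 1→{6}; now {6}.
Read 'a': 6→{5, 6}; now {5, 6}.
Read 'a': 5→{5}, 6→{5, 6}; now {5, 6}.
Read 'a': 5→{5}, 6→{5, 6}; now {5, 6}.
Read 'a': 5→{5}, 6→{5, 6}; now {5, 6}.
Read 'a': 5→{5}, 6→{5, 6}; now {5, 6}.
Read 'b': 5→{3}, 6→{4, 5}; now {3, 4, 5}.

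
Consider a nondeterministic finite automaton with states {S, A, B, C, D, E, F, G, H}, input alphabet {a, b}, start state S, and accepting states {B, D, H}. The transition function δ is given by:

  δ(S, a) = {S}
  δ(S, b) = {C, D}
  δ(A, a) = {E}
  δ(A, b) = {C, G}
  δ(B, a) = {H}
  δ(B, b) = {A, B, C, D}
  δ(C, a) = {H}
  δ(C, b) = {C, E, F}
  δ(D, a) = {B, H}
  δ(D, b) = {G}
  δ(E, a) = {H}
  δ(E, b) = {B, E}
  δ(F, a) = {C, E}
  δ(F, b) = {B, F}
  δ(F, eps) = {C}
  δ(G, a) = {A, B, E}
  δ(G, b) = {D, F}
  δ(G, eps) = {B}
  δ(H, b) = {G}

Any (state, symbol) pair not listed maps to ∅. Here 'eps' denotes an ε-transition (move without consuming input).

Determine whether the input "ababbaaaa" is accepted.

No

Start in {S}.
Read 'a': {S} → {S}.
Read 'b': {S} → {C, D}.
Read 'a': {C, D} → {B, H}.
Read 'b': {B, H} → {A, B, C, D, G}.
Read 'b': {A, B, C, D, G} → {A, B, C, D, E, F, G}.
Read 'a': {A, B, C, D, E, F, G} → {A, B, C, E, H}.
Read 'a': {A, B, C, E, H} → {E, H}.
Read 'a': {E, H} → {H}.
Read 'a': {H} → ∅.
The final set ∅ contains no accepting state.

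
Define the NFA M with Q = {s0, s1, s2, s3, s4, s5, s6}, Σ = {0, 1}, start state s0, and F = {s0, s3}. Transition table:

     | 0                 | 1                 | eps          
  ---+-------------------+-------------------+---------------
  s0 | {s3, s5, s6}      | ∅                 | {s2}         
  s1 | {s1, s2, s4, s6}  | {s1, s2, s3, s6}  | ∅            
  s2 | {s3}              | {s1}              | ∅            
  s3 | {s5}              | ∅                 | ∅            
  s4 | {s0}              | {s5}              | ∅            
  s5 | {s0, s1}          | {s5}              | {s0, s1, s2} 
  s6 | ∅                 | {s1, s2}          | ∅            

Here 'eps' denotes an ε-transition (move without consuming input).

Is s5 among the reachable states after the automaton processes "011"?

Start: ε-closure({s0}) = {s0, s2}.
Read '0': {s0, s2} → {s0, s1, s2, s3, s5, s6}.
Read '1': {s0, s1, s2, s3, s5, s6} → {s0, s1, s2, s3, s5, s6}.
Read '1': {s0, s1, s2, s3, s5, s6} → {s0, s1, s2, s3, s5, s6}.
State s5 is in {s0, s1, s2, s3, s5, s6}.

Yes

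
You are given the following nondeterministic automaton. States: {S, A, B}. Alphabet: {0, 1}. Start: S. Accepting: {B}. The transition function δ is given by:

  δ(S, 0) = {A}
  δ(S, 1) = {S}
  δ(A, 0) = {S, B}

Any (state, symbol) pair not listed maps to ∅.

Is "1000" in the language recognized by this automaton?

Start in {S}.
Read '1': S→{S}; now {S}.
Read '0': S→{A}; now {A}.
Read '0': A→{S, B}; now {S, B}.
Read '0': S→{A}, B→∅; now {A}.
The final set {A} contains no accepting state.

No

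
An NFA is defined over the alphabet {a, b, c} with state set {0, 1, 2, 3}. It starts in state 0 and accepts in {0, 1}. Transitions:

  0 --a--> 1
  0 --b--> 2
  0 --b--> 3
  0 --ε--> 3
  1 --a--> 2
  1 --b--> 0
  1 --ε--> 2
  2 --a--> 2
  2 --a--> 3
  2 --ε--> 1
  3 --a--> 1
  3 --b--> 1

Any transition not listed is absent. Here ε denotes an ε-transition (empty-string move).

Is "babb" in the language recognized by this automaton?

Yes

Start: ε-closure({0}) = {0, 3}.
Read 'b': {0, 3} → {1, 2, 3}.
Read 'a': {1, 2, 3} → {1, 2, 3}.
Read 'b': {1, 2, 3} → {0, 1, 2, 3}.
Read 'b': {0, 1, 2, 3} → {0, 1, 2, 3}.
The final set {0, 1, 2, 3} contains the accepting states 0, 1.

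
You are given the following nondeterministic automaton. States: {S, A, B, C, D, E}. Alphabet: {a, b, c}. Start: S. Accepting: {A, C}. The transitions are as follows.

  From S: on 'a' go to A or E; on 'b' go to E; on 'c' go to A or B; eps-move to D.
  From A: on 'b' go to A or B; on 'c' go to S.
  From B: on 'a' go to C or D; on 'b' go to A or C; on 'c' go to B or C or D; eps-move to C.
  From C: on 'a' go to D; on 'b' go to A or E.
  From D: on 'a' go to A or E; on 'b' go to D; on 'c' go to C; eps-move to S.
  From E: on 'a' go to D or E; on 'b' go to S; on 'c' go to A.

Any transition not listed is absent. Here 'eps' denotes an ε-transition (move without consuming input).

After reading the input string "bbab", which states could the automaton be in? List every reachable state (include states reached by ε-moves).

{S, A, B, C, D, E}

Start: ε-closure({S}) = {S, D}.
Read 'b': S→{E}, D→{D}; union {D, E}; ε-closure = {S, D, E}.
Read 'b': S→{E}, D→{D}, E→{S}; now {S, D, E}.
Read 'a': S→{A, E}, D→{A, E}, E→{D, E}; union {A, D, E}; ε-closure = {S, A, D, E}.
Read 'b': S→{E}, A→{A, B}, D→{D}, E→{S}; union {S, A, B, D, E}; ε-closure = {S, A, B, C, D, E}.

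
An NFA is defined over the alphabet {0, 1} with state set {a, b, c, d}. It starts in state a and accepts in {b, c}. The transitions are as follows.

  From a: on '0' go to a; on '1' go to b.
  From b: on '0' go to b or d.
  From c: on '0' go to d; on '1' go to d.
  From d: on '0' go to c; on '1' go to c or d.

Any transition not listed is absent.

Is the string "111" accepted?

No

Start in {a}.
Read '1': a→{b}; now {b}.
Read '1': b→∅; now ∅.
The set is empty and remains empty for the remaining 1 symbol.
The final set ∅ contains no accepting state.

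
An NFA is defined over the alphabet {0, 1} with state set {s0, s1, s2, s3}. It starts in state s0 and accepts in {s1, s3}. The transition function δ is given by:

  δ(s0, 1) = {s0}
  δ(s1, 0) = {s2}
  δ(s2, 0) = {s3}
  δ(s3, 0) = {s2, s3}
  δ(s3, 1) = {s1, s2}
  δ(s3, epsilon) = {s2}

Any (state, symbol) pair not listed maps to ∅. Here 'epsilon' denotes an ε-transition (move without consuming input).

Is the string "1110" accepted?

Start in {s0}.
Read '1': {s0} → {s0}.
Read '1': {s0} → {s0}.
Read '1': {s0} → {s0}.
Read '0': {s0} → ∅.
The final set ∅ contains no accepting state.

No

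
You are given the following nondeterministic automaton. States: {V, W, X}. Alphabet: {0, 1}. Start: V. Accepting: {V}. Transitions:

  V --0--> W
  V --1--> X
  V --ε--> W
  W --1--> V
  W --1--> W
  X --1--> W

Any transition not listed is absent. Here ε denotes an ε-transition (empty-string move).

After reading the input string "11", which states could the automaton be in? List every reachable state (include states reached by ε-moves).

Start: ε-closure({V}) = {V, W}.
Read '1': V→{X}, W→{V, W}; now {V, W, X}.
Read '1': V→{X}, W→{V, W}, X→{W}; now {V, W, X}.

{V, W, X}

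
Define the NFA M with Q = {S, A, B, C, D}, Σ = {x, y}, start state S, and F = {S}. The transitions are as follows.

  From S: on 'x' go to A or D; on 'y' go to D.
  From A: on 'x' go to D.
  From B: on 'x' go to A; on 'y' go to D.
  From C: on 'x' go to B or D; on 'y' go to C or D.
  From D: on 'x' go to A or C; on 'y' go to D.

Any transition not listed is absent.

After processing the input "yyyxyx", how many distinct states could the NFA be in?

Start in {S}.
Read 'y': {S} → {D}.
Read 'y': {D} → {D}.
Read 'y': {D} → {D}.
Read 'x': {D} → {A, C}.
Read 'y': {A, C} → {C, D}.
Read 'x': {C, D} → {A, B, C, D}.
That set has 4 states.

4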